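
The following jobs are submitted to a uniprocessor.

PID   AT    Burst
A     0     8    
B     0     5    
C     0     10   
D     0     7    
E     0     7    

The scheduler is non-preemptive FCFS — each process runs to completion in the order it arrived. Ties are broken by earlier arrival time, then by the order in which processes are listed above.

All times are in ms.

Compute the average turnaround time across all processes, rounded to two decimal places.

22.20

Timeline: | A 0-8 | B 8-13 | C 13-23 | D 23-30 | E 30-37 |
Completion: A=8  B=13  C=23  D=30  E=37
Turnaround (C−A): A=8  B=13  C=23  D=30  E=37
Turnaround times: A=8, B=13, C=23, D=30, E=37
Average turnaround = (8+13+23+30+37) / 5 = 111/5 = 22.20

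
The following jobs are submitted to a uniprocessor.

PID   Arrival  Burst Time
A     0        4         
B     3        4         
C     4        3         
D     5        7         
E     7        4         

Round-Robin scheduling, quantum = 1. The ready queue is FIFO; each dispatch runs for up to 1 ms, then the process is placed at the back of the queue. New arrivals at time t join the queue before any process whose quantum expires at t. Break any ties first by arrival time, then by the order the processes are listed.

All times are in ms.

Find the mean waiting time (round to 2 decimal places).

Schedule: | A 0-3 | B 3-4 | A 4-5 | C 5-6 | B 6-7 | D 7-8 | C 8-9 | E 9-10 | B 10-11 | D 11-12 | C 12-13 | E 13-14 | B 14-15 | D 15-16 | E 16-17 | D 17-18 | E 18-19 | D 19-22 |
Completion: A=5  B=15  C=13  D=22  E=19
Turnaround (C−A): A=5  B=12  C=9  D=17  E=12
Waiting times: A=1, B=8, C=6, D=10, E=8
Average waiting = (1+8+6+10+8) / 5 = 33/5 = 6.60

6.60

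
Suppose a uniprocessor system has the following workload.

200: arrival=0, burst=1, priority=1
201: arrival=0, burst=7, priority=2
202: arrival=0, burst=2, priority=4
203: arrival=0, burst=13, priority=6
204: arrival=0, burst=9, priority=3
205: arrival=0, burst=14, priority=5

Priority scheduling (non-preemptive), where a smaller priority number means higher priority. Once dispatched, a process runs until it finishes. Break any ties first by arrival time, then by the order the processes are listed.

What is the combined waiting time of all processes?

Timeline: | 200 0-1 | 201 1-8 | 204 8-17 | 202 17-19 | 205 19-33 | 203 33-46 |
Completion: 200=1  201=8  202=19  203=46  204=17  205=33
Waiting = turnaround − burst: 200=0, 201=1, 202=17, 203=33, 204=8, 205=19
Total waiting = 0 + 1 + 17 + 33 + 8 + 19 = 78

78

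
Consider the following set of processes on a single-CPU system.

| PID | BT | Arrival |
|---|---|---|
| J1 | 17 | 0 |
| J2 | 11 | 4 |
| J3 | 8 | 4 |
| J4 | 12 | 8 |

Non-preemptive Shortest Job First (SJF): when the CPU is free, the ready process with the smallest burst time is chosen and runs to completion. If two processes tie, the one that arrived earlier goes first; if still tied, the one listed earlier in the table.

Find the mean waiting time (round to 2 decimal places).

Timeline: | J1 0-17 | J3 17-25 | J2 25-36 | J4 36-48 |
Completion: J1=17  J2=36  J3=25  J4=48
Turnaround (C−A): J1=17  J2=32  J3=21  J4=40
Waiting times: J1=0, J2=21, J3=13, J4=28
Average waiting = (0+21+13+28) / 4 = 62/4 = 15.50

15.50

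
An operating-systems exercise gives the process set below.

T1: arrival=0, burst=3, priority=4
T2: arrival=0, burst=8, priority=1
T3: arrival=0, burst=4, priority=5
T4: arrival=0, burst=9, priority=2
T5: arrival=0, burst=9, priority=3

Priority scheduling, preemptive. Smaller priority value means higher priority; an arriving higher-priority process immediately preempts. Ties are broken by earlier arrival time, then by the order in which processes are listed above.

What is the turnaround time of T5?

26

Gantt: | T2 0-8 | T4 8-17 | T5 17-26 | T1 26-29 | T3 29-33 |
Completion: T1=29  T2=8  T3=33  T4=17  T5=26
Turnaround (C−A): T1=29  T2=8  T3=33  T4=17  T5=26
Turnaround(T5) = completion − arrival = 26 − 0 = 26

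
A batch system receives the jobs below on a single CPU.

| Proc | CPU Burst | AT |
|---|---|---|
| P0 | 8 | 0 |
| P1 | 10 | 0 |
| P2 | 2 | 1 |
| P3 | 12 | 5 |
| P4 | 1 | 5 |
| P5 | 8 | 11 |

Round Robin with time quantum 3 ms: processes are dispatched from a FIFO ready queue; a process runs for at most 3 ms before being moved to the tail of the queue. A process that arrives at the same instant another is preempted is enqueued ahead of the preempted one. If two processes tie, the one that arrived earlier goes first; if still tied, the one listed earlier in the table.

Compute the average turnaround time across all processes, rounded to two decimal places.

23.17

Timeline: | P0 0-3 | P1 3-6 | P2 6-8 | P0 8-11 | P3 11-14 | P4 14-15 | P1 15-18 | P5 18-21 | P0 21-23 | P3 23-26 | P1 26-29 | P5 29-32 | P3 32-35 | P1 35-36 | P5 36-38 | P3 38-41 |
Completion: P0=23  P1=36  P2=8  P3=41  P4=15  P5=38
Turnaround times: P0=23, P1=36, P2=7, P3=36, P4=10, P5=27
Average turnaround = (23+36+7+36+10+27) / 6 = 139/6 = 23.17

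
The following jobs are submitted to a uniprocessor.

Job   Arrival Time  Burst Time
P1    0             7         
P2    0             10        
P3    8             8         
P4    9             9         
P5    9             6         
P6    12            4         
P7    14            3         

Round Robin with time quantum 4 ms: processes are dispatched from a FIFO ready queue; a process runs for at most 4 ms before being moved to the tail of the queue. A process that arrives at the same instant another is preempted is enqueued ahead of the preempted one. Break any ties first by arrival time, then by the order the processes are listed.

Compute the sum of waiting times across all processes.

148

Timeline: | P1 0-4 | P2 4-8 | P1 8-11 | P3 11-15 | P2 15-19 | P4 19-23 | P5 23-27 | P6 27-31 | P7 31-34 | P3 34-38 | P2 38-40 | P4 40-44 | P5 44-46 | P4 46-47 |
Completion: P1=11  P2=40  P3=38  P4=47  P5=46  P6=31  P7=34
Turnaround (C−A): P1=11  P2=40  P3=30  P4=38  P5=37  P6=19  P7=20
Waiting = turnaround − burst: P1=4, P2=30, P3=22, P4=29, P5=31, P6=15, P7=17
Total waiting = 4 + 30 + 22 + 29 + 31 + 15 + 17 = 148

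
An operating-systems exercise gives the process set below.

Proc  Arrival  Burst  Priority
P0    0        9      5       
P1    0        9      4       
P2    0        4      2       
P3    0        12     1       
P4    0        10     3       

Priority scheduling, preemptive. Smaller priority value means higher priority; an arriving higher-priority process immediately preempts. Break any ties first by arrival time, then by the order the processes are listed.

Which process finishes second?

Gantt: | P3 0-12 | P2 12-16 | P4 16-26 | P1 26-35 | P0 35-44 |
Completion: P0=44  P1=35  P2=16  P3=12  P4=26
Finish order: P3 → P2 → P4 → P1 → P0

P2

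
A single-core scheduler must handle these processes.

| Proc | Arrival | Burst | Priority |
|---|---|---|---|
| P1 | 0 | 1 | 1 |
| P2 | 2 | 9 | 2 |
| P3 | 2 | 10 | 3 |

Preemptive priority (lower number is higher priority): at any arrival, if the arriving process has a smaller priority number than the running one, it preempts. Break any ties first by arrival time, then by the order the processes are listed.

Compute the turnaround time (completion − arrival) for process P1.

Schedule: | P1 0-1 | idle 1-2 | P2 2-11 | P3 11-21 |
Completion: P1=1  P2=11  P3=21
Turnaround (C−A): P1=1  P2=9  P3=19
Turnaround(P1) = completion − arrival = 1 − 0 = 1

1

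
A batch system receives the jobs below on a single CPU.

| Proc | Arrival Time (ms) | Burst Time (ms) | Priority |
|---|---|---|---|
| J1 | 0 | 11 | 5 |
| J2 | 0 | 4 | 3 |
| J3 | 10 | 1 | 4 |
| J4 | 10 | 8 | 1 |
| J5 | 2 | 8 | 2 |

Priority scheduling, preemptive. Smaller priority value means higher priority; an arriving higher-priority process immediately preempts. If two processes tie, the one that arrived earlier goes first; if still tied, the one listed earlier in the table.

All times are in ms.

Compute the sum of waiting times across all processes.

Timeline: | J2 0-2 | J5 2-10 | J4 10-18 | J2 18-20 | J3 20-21 | J1 21-32 |
Completion: J1=32  J2=20  J3=21  J4=18  J5=10
Turnaround (C−A): J1=32  J2=20  J3=11  J4=8  J5=8
Waiting = turnaround − burst: J1=21, J2=16, J3=10, J4=0, J5=0
Total waiting = 21 + 16 + 10 + 0 + 0 = 47

47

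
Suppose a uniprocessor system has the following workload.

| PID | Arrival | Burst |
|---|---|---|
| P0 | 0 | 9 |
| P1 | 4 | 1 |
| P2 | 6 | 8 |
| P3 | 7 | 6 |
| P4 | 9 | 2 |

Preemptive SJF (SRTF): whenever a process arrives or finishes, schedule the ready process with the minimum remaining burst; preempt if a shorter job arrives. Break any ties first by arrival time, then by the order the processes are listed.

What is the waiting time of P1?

Timeline: | P0 0-4 | P1 4-5 | P0 5-10 | P4 10-12 | P3 12-18 | P2 18-26 |
Completion: P0=10  P1=5  P2=26  P3=18  P4=12
Waiting(P1) = turnaround − burst = 1 − 1 = 0

0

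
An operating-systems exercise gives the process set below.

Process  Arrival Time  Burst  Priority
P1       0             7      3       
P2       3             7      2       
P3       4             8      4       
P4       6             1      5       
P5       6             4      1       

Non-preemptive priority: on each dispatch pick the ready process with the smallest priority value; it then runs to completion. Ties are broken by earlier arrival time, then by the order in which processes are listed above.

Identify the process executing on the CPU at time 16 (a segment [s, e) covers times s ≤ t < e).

Timeline: | P1 0-7 | P5 7-11 | P2 11-18 | P3 18-26 | P4 26-27 |
Completion: P1=7  P2=18  P3=26  P4=27  P5=11

P2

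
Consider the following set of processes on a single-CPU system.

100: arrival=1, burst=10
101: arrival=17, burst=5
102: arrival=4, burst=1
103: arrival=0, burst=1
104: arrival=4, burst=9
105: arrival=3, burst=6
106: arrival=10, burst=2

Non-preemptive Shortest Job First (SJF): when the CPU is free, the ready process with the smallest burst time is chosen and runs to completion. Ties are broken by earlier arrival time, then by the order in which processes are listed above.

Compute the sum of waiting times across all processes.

44

Timeline: | 103 0-1 | 100 1-11 | 102 11-12 | 106 12-14 | 105 14-20 | 101 20-25 | 104 25-34 |
Completion: 100=11  101=25  102=12  103=1  104=34  105=20  106=14
Waiting = turnaround − burst: 100=0, 101=3, 102=7, 103=0, 104=21, 105=11, 106=2
Total waiting = 0 + 3 + 7 + 0 + 21 + 11 + 2 = 44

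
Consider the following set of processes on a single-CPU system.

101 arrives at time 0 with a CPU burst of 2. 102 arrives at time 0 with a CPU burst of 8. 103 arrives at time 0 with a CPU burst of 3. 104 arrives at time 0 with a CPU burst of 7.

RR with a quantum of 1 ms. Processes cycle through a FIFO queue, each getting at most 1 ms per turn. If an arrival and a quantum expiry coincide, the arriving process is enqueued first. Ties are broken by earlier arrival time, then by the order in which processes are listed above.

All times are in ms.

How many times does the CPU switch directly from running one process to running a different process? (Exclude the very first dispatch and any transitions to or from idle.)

19

Timeline: | 101 0-1 | 102 1-2 | 103 2-3 | 104 3-4 | 101 4-5 | 102 5-6 | 103 6-7 | 104 7-8 | 102 8-9 | 103 9-10 | 104 10-11 | 102 11-12 | 104 12-13 | 102 13-14 | 104 14-15 | 102 15-16 | 104 16-17 | 102 17-18 | 104 18-19 | 102 19-20 |
Completion: 101=5  102=20  103=10  104=19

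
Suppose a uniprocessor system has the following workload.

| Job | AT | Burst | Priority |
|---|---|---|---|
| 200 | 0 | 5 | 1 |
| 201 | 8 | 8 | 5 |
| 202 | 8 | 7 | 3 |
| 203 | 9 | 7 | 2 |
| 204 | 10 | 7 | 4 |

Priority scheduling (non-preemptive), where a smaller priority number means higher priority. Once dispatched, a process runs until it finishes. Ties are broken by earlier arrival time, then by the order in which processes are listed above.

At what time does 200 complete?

Gantt: | 200 0-5 | idle 5-8 | 202 8-15 | 203 15-22 | 204 22-29 | 201 29-37 |
Completion: 200=5  201=37  202=15  203=22  204=29

5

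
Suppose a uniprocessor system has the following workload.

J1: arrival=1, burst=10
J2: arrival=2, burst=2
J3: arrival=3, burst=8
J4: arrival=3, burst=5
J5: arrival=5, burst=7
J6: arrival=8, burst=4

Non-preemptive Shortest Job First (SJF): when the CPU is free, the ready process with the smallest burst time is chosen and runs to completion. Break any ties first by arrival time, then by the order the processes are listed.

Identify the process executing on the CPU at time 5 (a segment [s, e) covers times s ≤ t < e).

J1

Timeline: | idle 0-1 | J1 1-11 | J2 11-13 | J6 13-17 | J4 17-22 | J5 22-29 | J3 29-37 |
Completion: J1=11  J2=13  J3=37  J4=22  J5=29  J6=17
Turnaround (C−A): J1=10  J2=11  J3=34  J4=19  J5=24  J6=9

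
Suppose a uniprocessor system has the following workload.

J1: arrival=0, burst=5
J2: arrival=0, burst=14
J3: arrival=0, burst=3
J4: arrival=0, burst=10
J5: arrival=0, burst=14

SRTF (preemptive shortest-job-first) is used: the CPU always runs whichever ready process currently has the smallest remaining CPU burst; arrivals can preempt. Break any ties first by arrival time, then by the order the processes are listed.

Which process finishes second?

Timeline: | J3 0-3 | J1 3-8 | J4 8-18 | J2 18-32 | J5 32-46 |
Completion: J1=8  J2=32  J3=3  J4=18  J5=46
Turnaround (C−A): J1=8  J2=32  J3=3  J4=18  J5=46
Finish order: J3 → J1 → J4 → J2 → J5

J1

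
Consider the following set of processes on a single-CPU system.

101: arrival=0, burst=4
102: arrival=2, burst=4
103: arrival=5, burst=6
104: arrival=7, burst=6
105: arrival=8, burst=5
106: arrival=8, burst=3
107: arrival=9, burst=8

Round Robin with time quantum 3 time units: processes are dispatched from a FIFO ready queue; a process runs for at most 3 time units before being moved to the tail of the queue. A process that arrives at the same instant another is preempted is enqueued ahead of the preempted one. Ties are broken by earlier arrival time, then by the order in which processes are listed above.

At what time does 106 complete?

20

Schedule: | 101 0-3 | 102 3-6 | 101 6-7 | 103 7-10 | 102 10-11 | 104 11-14 | 105 14-17 | 106 17-20 | 107 20-23 | 103 23-26 | 104 26-29 | 105 29-31 | 107 31-36 |
Completion: 101=7  102=11  103=26  104=29  105=31  106=20  107=36
Turnaround (C−A): 101=7  102=9  103=21  104=22  105=23  106=12  107=27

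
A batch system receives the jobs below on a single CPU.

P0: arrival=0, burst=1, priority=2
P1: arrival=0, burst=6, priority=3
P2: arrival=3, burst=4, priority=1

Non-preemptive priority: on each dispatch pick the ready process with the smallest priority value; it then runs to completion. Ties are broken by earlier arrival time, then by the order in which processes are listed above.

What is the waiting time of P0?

Gantt: | P0 0-1 | P1 1-7 | P2 7-11 |
Completion: P0=1  P1=7  P2=11
Turnaround (C−A): P0=1  P1=7  P2=8
Waiting(P0) = turnaround − burst = 1 − 1 = 0

0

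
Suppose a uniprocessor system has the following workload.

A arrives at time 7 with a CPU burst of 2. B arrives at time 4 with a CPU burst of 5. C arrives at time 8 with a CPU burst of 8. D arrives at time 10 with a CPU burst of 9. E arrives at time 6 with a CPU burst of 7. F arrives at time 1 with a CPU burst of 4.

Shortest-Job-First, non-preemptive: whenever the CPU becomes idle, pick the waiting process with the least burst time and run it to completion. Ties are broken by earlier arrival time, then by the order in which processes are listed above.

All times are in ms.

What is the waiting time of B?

1

Gantt: | idle 0-1 | F 1-5 | B 5-10 | A 10-12 | E 12-19 | C 19-27 | D 27-36 |
Completion: A=12  B=10  C=27  D=36  E=19  F=5
Waiting(B) = turnaround − burst = 6 − 5 = 1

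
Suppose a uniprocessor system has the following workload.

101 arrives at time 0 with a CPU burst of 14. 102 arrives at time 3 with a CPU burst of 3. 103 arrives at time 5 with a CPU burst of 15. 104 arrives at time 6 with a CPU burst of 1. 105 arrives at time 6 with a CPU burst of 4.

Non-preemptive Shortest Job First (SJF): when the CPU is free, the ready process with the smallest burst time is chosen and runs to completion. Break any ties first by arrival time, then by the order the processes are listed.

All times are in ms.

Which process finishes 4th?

Timeline: | 101 0-14 | 104 14-15 | 102 15-18 | 105 18-22 | 103 22-37 |
Completion: 101=14  102=18  103=37  104=15  105=22
Finish order: 101 → 104 → 102 → 105 → 103

105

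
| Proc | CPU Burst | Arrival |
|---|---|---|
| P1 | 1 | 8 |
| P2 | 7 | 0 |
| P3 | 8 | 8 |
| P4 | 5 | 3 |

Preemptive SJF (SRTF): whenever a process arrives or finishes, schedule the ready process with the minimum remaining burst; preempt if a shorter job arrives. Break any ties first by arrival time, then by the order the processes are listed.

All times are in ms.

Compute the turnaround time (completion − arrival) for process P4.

Gantt: | P2 0-7 | P4 7-8 | P1 8-9 | P4 9-13 | P3 13-21 |
Completion: P1=9  P2=7  P3=21  P4=13
Turnaround (C−A): P1=1  P2=7  P3=13  P4=10
Turnaround(P4) = completion − arrival = 13 − 3 = 10

10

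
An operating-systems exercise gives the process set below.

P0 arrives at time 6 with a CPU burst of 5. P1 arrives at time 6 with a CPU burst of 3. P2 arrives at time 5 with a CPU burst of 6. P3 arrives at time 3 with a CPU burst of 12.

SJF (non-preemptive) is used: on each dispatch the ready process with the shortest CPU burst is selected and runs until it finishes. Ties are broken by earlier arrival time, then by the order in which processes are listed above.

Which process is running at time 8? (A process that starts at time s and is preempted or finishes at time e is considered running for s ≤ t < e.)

Gantt: | idle 0-3 | P3 3-15 | P1 15-18 | P0 18-23 | P2 23-29 |
Completion: P0=23  P1=18  P2=29  P3=15

P3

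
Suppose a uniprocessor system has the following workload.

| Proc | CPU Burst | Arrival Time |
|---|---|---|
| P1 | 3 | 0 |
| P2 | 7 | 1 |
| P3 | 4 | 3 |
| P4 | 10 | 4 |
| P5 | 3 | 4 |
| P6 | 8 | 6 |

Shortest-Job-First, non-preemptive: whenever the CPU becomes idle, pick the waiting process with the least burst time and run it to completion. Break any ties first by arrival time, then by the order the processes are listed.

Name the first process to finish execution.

P1

Timeline: | P1 0-3 | P3 3-7 | P5 7-10 | P2 10-17 | P6 17-25 | P4 25-35 |
Completion: P1=3  P2=17  P3=7  P4=35  P5=10  P6=25
Finish order: P1 → P3 → P5 → P2 → P6 → P4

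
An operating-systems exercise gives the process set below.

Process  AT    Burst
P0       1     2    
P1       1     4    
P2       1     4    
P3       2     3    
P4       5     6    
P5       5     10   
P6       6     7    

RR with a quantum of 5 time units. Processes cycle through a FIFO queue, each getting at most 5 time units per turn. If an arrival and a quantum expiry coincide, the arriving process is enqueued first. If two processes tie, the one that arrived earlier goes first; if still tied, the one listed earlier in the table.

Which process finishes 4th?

P3

Gantt: | idle 0-1 | P0 1-3 | P1 3-7 | P2 7-11 | P3 11-14 | P4 14-19 | P5 19-24 | P6 24-29 | P4 29-30 | P5 30-35 | P6 35-37 |
Completion: P0=3  P1=7  P2=11  P3=14  P4=30  P5=35  P6=37
Turnaround (C−A): P0=2  P1=6  P2=10  P3=12  P4=25  P5=30  P6=31
Finish order: P0 → P1 → P2 → P3 → P4 → P5 → P6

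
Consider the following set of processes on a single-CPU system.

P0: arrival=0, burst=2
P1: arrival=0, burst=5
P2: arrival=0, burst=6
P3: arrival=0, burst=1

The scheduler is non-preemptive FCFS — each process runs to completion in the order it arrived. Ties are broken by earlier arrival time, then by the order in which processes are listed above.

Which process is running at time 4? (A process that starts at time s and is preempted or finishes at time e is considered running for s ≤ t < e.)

P1

Gantt: | P0 0-2 | P1 2-7 | P2 7-13 | P3 13-14 |
Completion: P0=2  P1=7  P2=13  P3=14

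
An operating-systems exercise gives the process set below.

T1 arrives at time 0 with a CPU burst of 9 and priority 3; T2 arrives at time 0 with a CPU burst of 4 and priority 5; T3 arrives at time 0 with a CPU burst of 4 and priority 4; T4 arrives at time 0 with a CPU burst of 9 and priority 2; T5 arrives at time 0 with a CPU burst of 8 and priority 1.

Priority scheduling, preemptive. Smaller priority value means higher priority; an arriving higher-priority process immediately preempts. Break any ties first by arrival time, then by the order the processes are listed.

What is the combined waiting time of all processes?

81

Gantt: | T5 0-8 | T4 8-17 | T1 17-26 | T3 26-30 | T2 30-34 |
Completion: T1=26  T2=34  T3=30  T4=17  T5=8
Waiting = turnaround − burst: T1=17, T2=30, T3=26, T4=8, T5=0
Total waiting = 17 + 30 + 26 + 8 + 0 = 81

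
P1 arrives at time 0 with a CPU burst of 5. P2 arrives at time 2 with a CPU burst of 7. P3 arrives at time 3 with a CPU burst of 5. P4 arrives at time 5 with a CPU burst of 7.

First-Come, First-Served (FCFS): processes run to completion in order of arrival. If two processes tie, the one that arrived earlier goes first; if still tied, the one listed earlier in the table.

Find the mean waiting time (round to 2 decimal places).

6.00

Schedule: | P1 0-5 | P2 5-12 | P3 12-17 | P4 17-24 |
Completion: P1=5  P2=12  P3=17  P4=24
Waiting times: P1=0, P2=3, P3=9, P4=12
Average waiting = (0+3+9+12) / 4 = 24/4 = 6.00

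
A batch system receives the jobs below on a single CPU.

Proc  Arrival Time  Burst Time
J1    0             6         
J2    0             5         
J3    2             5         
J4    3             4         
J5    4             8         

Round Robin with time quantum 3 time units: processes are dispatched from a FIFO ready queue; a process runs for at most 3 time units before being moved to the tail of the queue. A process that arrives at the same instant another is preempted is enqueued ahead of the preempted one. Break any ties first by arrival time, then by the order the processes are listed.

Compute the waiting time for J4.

16

Gantt: | J1 0-3 | J2 3-6 | J3 6-9 | J4 9-12 | J1 12-15 | J5 15-18 | J2 18-20 | J3 20-22 | J4 22-23 | J5 23-28 |
Completion: J1=15  J2=20  J3=22  J4=23  J5=28
Turnaround (C−A): J1=15  J2=20  J3=20  J4=20  J5=24
Waiting(J4) = turnaround − burst = 20 − 4 = 16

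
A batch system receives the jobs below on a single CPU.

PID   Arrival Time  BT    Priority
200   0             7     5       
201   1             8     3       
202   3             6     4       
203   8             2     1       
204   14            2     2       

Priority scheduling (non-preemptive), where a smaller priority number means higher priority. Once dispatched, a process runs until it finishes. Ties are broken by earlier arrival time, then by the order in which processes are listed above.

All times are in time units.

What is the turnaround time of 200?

Timeline: | 200 0-7 | 201 7-15 | 203 15-17 | 204 17-19 | 202 19-25 |
Completion: 200=7  201=15  202=25  203=17  204=19
Turnaround (C−A): 200=7  201=14  202=22  203=9  204=5
Turnaround(200) = completion − arrival = 7 − 0 = 7

7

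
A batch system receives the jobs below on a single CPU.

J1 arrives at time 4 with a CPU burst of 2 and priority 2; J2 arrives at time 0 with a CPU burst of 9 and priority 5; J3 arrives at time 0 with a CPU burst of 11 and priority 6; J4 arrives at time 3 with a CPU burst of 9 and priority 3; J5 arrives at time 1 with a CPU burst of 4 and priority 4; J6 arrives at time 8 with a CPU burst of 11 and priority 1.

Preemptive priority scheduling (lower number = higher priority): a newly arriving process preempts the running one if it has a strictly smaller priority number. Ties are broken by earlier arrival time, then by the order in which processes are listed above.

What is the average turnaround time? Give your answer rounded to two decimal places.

23.67

Schedule: | J2 0-1 | J5 1-3 | J4 3-4 | J1 4-6 | J4 6-8 | J6 8-19 | J4 19-25 | J5 25-27 | J2 27-35 | J3 35-46 |
Completion: J1=6  J2=35  J3=46  J4=25  J5=27  J6=19
Turnaround times: J1=2, J2=35, J3=46, J4=22, J5=26, J6=11
Average turnaround = (2+35+46+22+26+11) / 6 = 142/6 = 23.67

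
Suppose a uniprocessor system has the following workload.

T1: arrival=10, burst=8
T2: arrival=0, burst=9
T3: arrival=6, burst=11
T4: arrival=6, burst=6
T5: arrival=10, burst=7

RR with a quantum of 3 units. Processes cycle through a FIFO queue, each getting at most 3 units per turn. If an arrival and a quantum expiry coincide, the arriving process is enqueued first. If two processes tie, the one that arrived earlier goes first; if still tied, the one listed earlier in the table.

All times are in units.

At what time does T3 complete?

38

Timeline: | T2 0-6 | T3 6-9 | T4 9-12 | T2 12-15 | T3 15-18 | T1 18-21 | T5 21-24 | T4 24-27 | T3 27-30 | T1 30-33 | T5 33-36 | T3 36-38 | T1 38-40 | T5 40-41 |
Completion: T1=40  T2=15  T3=38  T4=27  T5=41
Turnaround (C−A): T1=30  T2=15  T3=32  T4=21  T5=31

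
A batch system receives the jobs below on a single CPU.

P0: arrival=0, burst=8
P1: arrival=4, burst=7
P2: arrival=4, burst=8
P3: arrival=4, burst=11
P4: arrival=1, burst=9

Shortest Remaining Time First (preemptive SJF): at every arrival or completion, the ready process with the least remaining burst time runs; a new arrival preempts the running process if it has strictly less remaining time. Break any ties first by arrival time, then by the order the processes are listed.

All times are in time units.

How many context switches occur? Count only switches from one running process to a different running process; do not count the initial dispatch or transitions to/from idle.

Schedule: | P0 0-8 | P1 8-15 | P2 15-23 | P4 23-32 | P3 32-43 |
Completion: P0=8  P1=15  P2=23  P3=43  P4=32

4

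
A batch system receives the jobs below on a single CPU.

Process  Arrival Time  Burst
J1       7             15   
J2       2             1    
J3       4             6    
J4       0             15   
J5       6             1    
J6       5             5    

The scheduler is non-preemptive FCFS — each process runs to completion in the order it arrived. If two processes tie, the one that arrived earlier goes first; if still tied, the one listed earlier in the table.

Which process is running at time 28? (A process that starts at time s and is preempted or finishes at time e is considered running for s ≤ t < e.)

Timeline: | J4 0-15 | J2 15-16 | J3 16-22 | J6 22-27 | J5 27-28 | J1 28-43 |
Completion: J1=43  J2=16  J3=22  J4=15  J5=28  J6=27
Turnaround (C−A): J1=36  J2=14  J3=18  J4=15  J5=22  J6=22

J1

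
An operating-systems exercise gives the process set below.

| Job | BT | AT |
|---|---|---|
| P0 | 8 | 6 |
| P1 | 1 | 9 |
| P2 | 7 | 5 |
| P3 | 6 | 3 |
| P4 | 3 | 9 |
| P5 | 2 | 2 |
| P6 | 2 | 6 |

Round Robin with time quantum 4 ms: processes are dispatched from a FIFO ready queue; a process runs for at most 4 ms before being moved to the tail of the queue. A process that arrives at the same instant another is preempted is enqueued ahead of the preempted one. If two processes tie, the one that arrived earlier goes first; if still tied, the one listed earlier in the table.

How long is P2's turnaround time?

22

Schedule: | idle 0-2 | P5 2-4 | P3 4-8 | P2 8-12 | P0 12-16 | P6 16-18 | P3 18-20 | P1 20-21 | P4 21-24 | P2 24-27 | P0 27-31 |
Completion: P0=31  P1=21  P2=27  P3=20  P4=24  P5=4  P6=18
Turnaround(P2) = completion − arrival = 27 − 5 = 22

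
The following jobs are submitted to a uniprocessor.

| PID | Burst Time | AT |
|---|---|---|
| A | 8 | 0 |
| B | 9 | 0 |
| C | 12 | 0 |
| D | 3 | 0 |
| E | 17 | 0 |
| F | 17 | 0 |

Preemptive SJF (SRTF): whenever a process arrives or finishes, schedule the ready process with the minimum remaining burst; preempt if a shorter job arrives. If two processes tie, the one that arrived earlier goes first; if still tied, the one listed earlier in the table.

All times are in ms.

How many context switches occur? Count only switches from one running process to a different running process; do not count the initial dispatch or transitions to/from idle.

5

Schedule: | D 0-3 | A 3-11 | B 11-20 | C 20-32 | E 32-49 | F 49-66 |
Completion: A=11  B=20  C=32  D=3  E=49  F=66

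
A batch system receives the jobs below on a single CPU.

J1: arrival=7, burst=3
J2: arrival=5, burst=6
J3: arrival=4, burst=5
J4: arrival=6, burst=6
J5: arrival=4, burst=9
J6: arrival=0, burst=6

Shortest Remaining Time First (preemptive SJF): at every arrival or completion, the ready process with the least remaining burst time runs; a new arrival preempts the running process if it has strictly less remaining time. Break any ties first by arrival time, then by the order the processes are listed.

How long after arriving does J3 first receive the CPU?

2

Timeline: | J6 0-6 | J3 6-7 | J1 7-10 | J3 10-14 | J2 14-20 | J4 20-26 | J5 26-35 |
Completion: J1=10  J2=20  J3=14  J4=26  J5=35  J6=6
Turnaround (C−A): J1=3  J2=15  J3=10  J4=20  J5=31  J6=6
Response(J3) = first start − arrival = 6 − 4 = 2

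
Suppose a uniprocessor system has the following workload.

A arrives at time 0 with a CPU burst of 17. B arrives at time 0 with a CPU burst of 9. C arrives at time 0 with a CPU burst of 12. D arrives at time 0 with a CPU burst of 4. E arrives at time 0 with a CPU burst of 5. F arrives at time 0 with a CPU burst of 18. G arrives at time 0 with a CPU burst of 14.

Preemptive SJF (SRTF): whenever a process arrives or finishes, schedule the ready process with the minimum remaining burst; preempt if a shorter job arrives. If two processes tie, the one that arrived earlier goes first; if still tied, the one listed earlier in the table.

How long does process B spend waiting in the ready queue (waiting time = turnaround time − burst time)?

9

Gantt: | D 0-4 | E 4-9 | B 9-18 | C 18-30 | G 30-44 | A 44-61 | F 61-79 |
Completion: A=61  B=18  C=30  D=4  E=9  F=79  G=44
Turnaround (C−A): A=61  B=18  C=30  D=4  E=9  F=79  G=44
Waiting(B) = turnaround − burst = 18 − 9 = 9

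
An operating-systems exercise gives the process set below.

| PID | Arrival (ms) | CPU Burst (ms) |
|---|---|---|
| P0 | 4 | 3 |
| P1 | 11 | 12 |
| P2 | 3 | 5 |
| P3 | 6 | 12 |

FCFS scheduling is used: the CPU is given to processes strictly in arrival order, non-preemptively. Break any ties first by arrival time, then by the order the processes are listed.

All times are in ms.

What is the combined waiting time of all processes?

21

Gantt: | idle 0-3 | P2 3-8 | P0 8-11 | P3 11-23 | P1 23-35 |
Completion: P0=11  P1=35  P2=8  P3=23
Waiting = turnaround − burst: P0=4, P1=12, P2=0, P3=5
Total waiting = 4 + 12 + 0 + 5 = 21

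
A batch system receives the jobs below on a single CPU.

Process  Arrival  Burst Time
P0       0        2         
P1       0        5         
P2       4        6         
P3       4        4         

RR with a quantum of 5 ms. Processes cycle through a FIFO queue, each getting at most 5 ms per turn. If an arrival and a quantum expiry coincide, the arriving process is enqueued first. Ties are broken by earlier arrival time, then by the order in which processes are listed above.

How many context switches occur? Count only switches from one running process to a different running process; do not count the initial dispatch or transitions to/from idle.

4

Gantt: | P0 0-2 | P1 2-7 | P2 7-12 | P3 12-16 | P2 16-17 |
Completion: P0=2  P1=7  P2=17  P3=16
Turnaround (C−A): P0=2  P1=7  P2=13  P3=12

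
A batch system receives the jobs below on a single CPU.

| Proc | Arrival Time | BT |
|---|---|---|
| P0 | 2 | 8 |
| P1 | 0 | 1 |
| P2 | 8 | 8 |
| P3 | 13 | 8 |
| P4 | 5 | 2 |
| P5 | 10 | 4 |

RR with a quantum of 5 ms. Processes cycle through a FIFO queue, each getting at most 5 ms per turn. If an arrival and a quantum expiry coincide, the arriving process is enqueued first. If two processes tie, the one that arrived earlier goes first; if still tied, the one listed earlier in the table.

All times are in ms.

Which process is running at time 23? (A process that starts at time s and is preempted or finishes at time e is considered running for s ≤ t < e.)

Timeline: | P1 0-1 | idle 1-2 | P0 2-7 | P4 7-9 | P0 9-12 | P2 12-17 | P5 17-21 | P3 21-26 | P2 26-29 | P3 29-32 |
Completion: P0=12  P1=1  P2=29  P3=32  P4=9  P5=21

P3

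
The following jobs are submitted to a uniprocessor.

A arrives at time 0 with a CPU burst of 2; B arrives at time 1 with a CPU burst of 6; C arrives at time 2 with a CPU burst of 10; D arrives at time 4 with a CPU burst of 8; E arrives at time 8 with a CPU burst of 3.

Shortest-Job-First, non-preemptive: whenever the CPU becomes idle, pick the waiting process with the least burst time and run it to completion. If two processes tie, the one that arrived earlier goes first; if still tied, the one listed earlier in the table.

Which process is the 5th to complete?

Gantt: | A 0-2 | B 2-8 | E 8-11 | D 11-19 | C 19-29 |
Completion: A=2  B=8  C=29  D=19  E=11
Turnaround (C−A): A=2  B=7  C=27  D=15  E=3
Finish order: A → B → E → D → C

C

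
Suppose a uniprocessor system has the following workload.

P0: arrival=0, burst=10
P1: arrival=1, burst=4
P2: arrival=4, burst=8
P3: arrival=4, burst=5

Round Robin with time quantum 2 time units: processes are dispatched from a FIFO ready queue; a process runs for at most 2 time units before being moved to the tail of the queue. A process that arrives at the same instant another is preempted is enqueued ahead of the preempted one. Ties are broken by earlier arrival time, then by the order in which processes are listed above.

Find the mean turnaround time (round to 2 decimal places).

19.50

Timeline: | P0 0-2 | P1 2-4 | P0 4-6 | P2 6-8 | P3 8-10 | P1 10-12 | P0 12-14 | P2 14-16 | P3 16-18 | P0 18-20 | P2 20-22 | P3 22-23 | P0 23-25 | P2 25-27 |
Completion: P0=25  P1=12  P2=27  P3=23
Turnaround times: P0=25, P1=11, P2=23, P3=19
Average turnaround = (25+11+23+19) / 4 = 78/4 = 19.50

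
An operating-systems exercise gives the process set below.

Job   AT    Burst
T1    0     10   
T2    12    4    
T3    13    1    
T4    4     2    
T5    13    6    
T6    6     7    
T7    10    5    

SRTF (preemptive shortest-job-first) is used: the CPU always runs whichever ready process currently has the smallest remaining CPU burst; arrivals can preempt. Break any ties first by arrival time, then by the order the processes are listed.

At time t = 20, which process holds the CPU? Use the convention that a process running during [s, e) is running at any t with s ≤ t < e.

T7

Schedule: | T1 0-4 | T4 4-6 | T1 6-12 | T2 12-13 | T3 13-14 | T2 14-17 | T7 17-22 | T5 22-28 | T6 28-35 |
Completion: T1=12  T2=17  T3=14  T4=6  T5=28  T6=35  T7=22
Turnaround (C−A): T1=12  T2=5  T3=1  T4=2  T5=15  T6=29  T7=12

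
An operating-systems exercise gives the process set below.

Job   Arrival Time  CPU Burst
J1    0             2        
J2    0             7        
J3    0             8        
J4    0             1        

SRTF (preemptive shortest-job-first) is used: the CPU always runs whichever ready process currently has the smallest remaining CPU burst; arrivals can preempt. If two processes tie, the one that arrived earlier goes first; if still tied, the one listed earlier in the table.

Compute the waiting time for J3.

Schedule: | J4 0-1 | J1 1-3 | J2 3-10 | J3 10-18 |
Completion: J1=3  J2=10  J3=18  J4=1
Waiting(J3) = turnaround − burst = 18 − 8 = 10

10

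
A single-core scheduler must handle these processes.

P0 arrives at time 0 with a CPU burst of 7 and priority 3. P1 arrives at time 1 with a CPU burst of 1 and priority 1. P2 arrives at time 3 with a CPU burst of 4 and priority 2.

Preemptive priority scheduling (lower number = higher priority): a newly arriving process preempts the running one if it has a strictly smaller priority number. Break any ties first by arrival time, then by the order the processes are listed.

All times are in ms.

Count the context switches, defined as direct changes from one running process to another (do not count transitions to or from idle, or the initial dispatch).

Schedule: | P0 0-1 | P1 1-2 | P0 2-3 | P2 3-7 | P0 7-12 |
Completion: P0=12  P1=2  P2=7

4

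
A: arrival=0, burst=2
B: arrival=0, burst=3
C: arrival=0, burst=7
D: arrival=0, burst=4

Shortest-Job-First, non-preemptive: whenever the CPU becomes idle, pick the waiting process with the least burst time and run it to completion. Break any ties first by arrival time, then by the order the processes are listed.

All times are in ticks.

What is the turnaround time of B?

Gantt: | A 0-2 | B 2-5 | D 5-9 | C 9-16 |
Completion: A=2  B=5  C=16  D=9
Turnaround(B) = completion − arrival = 5 − 0 = 5

5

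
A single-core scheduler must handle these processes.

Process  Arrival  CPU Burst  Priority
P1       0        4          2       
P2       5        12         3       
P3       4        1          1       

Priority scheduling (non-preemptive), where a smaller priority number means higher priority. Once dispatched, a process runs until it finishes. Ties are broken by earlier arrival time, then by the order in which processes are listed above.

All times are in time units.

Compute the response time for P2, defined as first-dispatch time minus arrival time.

0

Schedule: | P1 0-4 | P3 4-5 | P2 5-17 |
Completion: P1=4  P2=17  P3=5
Turnaround (C−A): P1=4  P2=12  P3=1
Response(P2) = first start − arrival = 5 − 5 = 0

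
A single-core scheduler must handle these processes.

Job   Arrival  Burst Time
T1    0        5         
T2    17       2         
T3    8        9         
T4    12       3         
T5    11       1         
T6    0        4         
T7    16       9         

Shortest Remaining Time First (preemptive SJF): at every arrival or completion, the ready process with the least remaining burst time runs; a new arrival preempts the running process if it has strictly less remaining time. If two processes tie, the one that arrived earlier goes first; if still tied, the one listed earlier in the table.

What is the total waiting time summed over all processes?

Schedule: | T6 0-4 | T1 4-9 | T3 9-11 | T5 11-12 | T4 12-15 | T3 15-17 | T2 17-19 | T3 19-24 | T7 24-33 |
Completion: T1=9  T2=19  T3=24  T4=15  T5=12  T6=4  T7=33
Turnaround (C−A): T1=9  T2=2  T3=16  T4=3  T5=1  T6=4  T7=17
Waiting = turnaround − burst: T1=4, T2=0, T3=7, T4=0, T5=0, T6=0, T7=8
Total waiting = 4 + 0 + 7 + 0 + 0 + 0 + 8 = 19

19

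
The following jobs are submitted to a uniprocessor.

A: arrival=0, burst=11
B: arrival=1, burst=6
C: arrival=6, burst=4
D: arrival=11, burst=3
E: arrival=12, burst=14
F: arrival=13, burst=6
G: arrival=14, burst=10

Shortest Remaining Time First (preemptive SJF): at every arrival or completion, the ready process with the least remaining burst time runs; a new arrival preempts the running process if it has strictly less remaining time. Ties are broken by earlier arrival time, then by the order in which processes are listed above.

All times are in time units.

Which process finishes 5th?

A

Schedule: | A 0-1 | B 1-7 | C 7-11 | D 11-14 | F 14-20 | A 20-30 | G 30-40 | E 40-54 |
Completion: A=30  B=7  C=11  D=14  E=54  F=20  G=40
Finish order: B → C → D → F → A → G → E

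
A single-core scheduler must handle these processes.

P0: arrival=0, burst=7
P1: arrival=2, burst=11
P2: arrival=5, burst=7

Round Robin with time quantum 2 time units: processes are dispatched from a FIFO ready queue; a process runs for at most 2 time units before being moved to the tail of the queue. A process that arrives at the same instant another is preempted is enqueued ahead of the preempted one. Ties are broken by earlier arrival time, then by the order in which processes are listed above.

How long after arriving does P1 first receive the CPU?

Schedule: | P0 0-2 | P1 2-4 | P0 4-6 | P1 6-8 | P2 8-10 | P0 10-12 | P1 12-14 | P2 14-16 | P0 16-17 | P1 17-19 | P2 19-21 | P1 21-23 | P2 23-24 | P1 24-25 |
Completion: P0=17  P1=25  P2=24
Response(P1) = first start − arrival = 2 − 2 = 0

0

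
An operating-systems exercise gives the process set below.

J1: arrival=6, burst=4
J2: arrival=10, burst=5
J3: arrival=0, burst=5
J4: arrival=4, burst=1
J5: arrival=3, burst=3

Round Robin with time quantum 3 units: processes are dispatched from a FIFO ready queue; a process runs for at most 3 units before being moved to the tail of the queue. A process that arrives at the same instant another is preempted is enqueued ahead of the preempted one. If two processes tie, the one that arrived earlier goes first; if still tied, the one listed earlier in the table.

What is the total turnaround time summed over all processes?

Gantt: | J3 0-3 | J5 3-6 | J3 6-8 | J4 8-9 | J1 9-12 | J2 12-15 | J1 15-16 | J2 16-18 |
Completion: J1=16  J2=18  J3=8  J4=9  J5=6
Turnaround = completion − arrival: J1=10, J2=8, J3=8, J4=5, J5=3
Total turnaround = 10 + 8 + 8 + 5 + 3 = 34

34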